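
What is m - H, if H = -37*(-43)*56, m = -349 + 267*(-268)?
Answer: -161001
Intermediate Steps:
m = -71905 (m = -349 - 71556 = -71905)
H = 89096 (H = 1591*56 = 89096)
m - H = -71905 - 1*89096 = -71905 - 89096 = -161001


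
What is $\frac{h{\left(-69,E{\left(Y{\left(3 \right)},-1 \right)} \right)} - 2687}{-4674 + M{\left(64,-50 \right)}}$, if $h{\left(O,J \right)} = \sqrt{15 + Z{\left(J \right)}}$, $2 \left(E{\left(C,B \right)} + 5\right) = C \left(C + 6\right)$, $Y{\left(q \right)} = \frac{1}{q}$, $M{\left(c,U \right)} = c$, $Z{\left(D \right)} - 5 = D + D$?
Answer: $\frac{2687}{4610} - \frac{\sqrt{109}}{13830} \approx 0.58211$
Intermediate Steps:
$Z{\left(D \right)} = 5 + 2 D$ ($Z{\left(D \right)} = 5 + \left(D + D\right) = 5 + 2 D$)
$E{\left(C,B \right)} = -5 + \frac{C \left(6 + C\right)}{2}$ ($E{\left(C,B \right)} = -5 + \frac{C \left(C + 6\right)}{2} = -5 + \frac{C \left(6 + C\right)}{2}$)
$h{\left(O,J \right)} = \sqrt{20 + 2 J}$ ($h{\left(O,J \right)} = \sqrt{15 + \left(5 + 2 J\right)} = \sqrt{20 + 2 J}$)
$\frac{h{\left(-69,E{\left(Y{\left(3 \right)},-1 \right)} \right)} - 2687}{-4674 + M{\left(64,-50 \right)}} = \frac{\sqrt{20 + 2 \left(-5 + \frac{\left(\frac{1}{3}\right)^{2}}{2} + \frac{3}{3}\right)} - 2687}{-4674 + 64} = \frac{\sqrt{20 + 2 \left(-5 + \frac{1}{2 \cdot 9} + 3 \cdot \frac{1}{3}\right)} - 2687}{-4610} = \left(\sqrt{20 + 2 \left(-5 + \frac{1}{2} \cdot \frac{1}{9} + 1\right)} - 2687\right) \left(- \frac{1}{4610}\right) = \left(\sqrt{20 + 2 \left(-5 + \frac{1}{18} + 1\right)} - 2687\right) \left(- \frac{1}{4610}\right) = \left(\sqrt{20 + 2 \left(- \frac{71}{18}\right)} - 2687\right) \left(- \frac{1}{4610}\right) = \left(\sqrt{20 - \frac{71}{9}} - 2687\right) \left(- \frac{1}{4610}\right) = \left(\sqrt{\frac{109}{9}} - 2687\right) \left(- \frac{1}{4610}\right) = \left(\frac{\sqrt{109}}{3} - 2687\right) \left(- \frac{1}{4610}\right) = \left(-2687 + \frac{\sqrt{109}}{3}\right) \left(- \frac{1}{4610}\right) = \frac{2687}{4610} - \frac{\sqrt{109}}{13830}$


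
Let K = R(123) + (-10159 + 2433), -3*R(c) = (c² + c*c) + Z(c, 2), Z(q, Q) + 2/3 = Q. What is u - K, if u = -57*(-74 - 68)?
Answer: 233158/9 ≈ 25906.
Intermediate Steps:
Z(q, Q) = -⅔ + Q
R(c) = -4/9 - 2*c²/3 (R(c) = -((c² + c*c) + (-⅔ + 2))/3 = -((c² + c²) + 4/3)/3 = -(2*c² + 4/3)/3 = -(4/3 + 2*c²)/3 = -4/9 - 2*c²/3)
K = -160312/9 (K = (-4/9 - ⅔*123²) + (-10159 + 2433) = (-4/9 - ⅔*15129) - 7726 = (-4/9 - 10086) - 7726 = -90778/9 - 7726 = -160312/9 ≈ -17812.)
u = 8094 (u = -57*(-142) = 8094)
u - K = 8094 - 1*(-160312/9) = 8094 + 160312/9 = 233158/9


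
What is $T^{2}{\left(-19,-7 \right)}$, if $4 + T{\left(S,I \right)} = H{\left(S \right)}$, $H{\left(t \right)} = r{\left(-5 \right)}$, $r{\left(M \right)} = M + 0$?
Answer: $81$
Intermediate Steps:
$r{\left(M \right)} = M$
$H{\left(t \right)} = -5$
$T{\left(S,I \right)} = -9$ ($T{\left(S,I \right)} = -4 - 5 = -9$)
$T^{2}{\left(-19,-7 \right)} = \left(-9\right)^{2} = 81$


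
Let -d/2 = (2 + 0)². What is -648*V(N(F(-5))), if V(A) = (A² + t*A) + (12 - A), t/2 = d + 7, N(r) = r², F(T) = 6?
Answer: -777600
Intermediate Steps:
d = -8 (d = -2*(2 + 0)² = -2*2² = -2*4 = -8)
t = -2 (t = 2*(-8 + 7) = 2*(-1) = -2)
V(A) = 12 + A² - 3*A (V(A) = (A² - 2*A) + (12 - A) = 12 + A² - 3*A)
-648*V(N(F(-5))) = -648*(12 + (6²)² - 3*6²) = -648*(12 + 36² - 3*36) = -648*(12 + 1296 - 108) = -648*1200 = -777600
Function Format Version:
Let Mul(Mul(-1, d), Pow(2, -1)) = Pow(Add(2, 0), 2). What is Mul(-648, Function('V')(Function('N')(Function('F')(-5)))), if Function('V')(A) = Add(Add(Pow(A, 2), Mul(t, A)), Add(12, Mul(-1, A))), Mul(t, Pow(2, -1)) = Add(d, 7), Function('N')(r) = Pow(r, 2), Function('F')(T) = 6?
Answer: -777600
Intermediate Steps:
d = -8 (d = Mul(-2, Pow(Add(2, 0), 2)) = Mul(-2, Pow(2, 2)) = Mul(-2, 4) = -8)
t = -2 (t = Mul(2, Add(-8, 7)) = Mul(2, -1) = -2)
Function('V')(A) = Add(12, Pow(A, 2), Mul(-3, A)) (Function('V')(A) = Add(Add(Pow(A, 2), Mul(-2, A)), Add(12, Mul(-1, A))) = Add(12, Pow(A, 2), Mul(-3, A)))
Mul(-648, Function('V')(Function('N')(Function('F')(-5)))) = Mul(-648, Add(12, Pow(Pow(6, 2), 2), Mul(-3, Pow(6, 2)))) = Mul(-648, Add(12, Pow(36, 2), Mul(-3, 36))) = Mul(-648, Add(12, 1296, -108)) = Mul(-648, 1200) = -777600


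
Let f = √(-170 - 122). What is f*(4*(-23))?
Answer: -184*I*√73 ≈ -1572.1*I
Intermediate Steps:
f = 2*I*√73 (f = √(-292) = 2*I*√73 ≈ 17.088*I)
f*(4*(-23)) = (2*I*√73)*(4*(-23)) = (2*I*√73)*(-92) = -184*I*√73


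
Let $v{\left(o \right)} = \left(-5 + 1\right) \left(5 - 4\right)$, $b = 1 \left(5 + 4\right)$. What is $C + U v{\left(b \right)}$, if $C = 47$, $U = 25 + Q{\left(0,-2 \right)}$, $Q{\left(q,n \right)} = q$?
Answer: $-53$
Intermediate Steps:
$b = 9$ ($b = 1 \cdot 9 = 9$)
$v{\left(o \right)} = -4$ ($v{\left(o \right)} = \left(-4\right) 1 = -4$)
$U = 25$ ($U = 25 + 0 = 25$)
$C + U v{\left(b \right)} = 47 + 25 \left(-4\right) = 47 - 100 = -53$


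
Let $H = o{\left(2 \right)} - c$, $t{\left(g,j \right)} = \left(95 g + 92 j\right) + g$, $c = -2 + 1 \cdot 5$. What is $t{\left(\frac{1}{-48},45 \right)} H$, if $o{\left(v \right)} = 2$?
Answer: $-4138$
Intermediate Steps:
$c = 3$ ($c = -2 + 5 = 3$)
$t{\left(g,j \right)} = 92 j + 96 g$ ($t{\left(g,j \right)} = \left(92 j + 95 g\right) + g = 92 j + 96 g$)
$H = -1$ ($H = 2 - 3 = -1$)
$t{\left(\frac{1}{-48},45 \right)} H = \left(92 \cdot 45 + \frac{96}{-48}\right) \left(-1\right) = \left(4140 + 96 \left(- \frac{1}{48}\right)\right) \left(-1\right) = \left(4140 - 2\right) \left(-1\right) = 4138 \left(-1\right) = -4138$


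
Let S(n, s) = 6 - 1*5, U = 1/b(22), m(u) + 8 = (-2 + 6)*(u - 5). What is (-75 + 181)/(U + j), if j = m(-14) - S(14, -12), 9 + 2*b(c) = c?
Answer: -1378/1103 ≈ -1.2493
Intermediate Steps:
b(c) = -9/2 + c/2
m(u) = -28 + 4*u (m(u) = -8 + (-2 + 6)*(u - 5) = -8 + 4*(-5 + u) = -8 + (-20 + 4*u) = -28 + 4*u)
U = 2/13 (U = 1/(-9/2 + (½)*22) = 1/(-9/2 + 11) = 1/(13/2) = 2/13 ≈ 0.15385)
S(n, s) = 1 (S(n, s) = 6 - 5 = 1)
j = -85 (j = (-28 + 4*(-14)) - 1*1 = (-28 - 56) - 1 = -84 - 1 = -85)
(-75 + 181)/(U + j) = (-75 + 181)/(2/13 - 85) = 106/(-1103/13) = 106*(-13/1103) = -1378/1103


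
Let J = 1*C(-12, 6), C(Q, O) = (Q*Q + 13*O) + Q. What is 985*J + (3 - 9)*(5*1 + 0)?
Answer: 206820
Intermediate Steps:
C(Q, O) = Q + Q² + 13*O (C(Q, O) = (Q² + 13*O) + Q = Q + Q² + 13*O)
J = 210 (J = 1*(-12 + (-12)² + 13*6) = 1*(-12 + 144 + 78) = 1*210 = 210)
985*J + (3 - 9)*(5*1 + 0) = 985*210 + (3 - 9)*(5*1 + 0) = 206850 - 6*(5 + 0) = 206850 - 6*5 = 206850 - 30 = 206820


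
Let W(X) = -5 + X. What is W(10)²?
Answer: 25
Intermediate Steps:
W(10)² = (-5 + 10)² = 5² = 25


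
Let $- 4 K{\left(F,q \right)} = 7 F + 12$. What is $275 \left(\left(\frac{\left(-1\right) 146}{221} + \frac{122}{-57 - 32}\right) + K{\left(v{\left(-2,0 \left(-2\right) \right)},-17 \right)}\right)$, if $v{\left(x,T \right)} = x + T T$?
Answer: $- \frac{16566825}{39338} \approx -421.14$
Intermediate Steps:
$v{\left(x,T \right)} = x + T^{2}$
$K{\left(F,q \right)} = -3 - \frac{7 F}{4}$ ($K{\left(F,q \right)} = - \frac{7 F + 12}{4} = - \frac{12 + 7 F}{4} = -3 - \frac{7 F}{4}$)
$275 \left(\left(\frac{\left(-1\right) 146}{221} + \frac{122}{-57 - 32}\right) + K{\left(v{\left(-2,0 \left(-2\right) \right)},-17 \right)}\right) = 275 \left(\left(\frac{\left(-1\right) 146}{221} + \frac{122}{-57 - 32}\right) - \left(3 + \frac{7 \left(-2 + \left(0 \left(-2\right)\right)^{2}\right)}{4}\right)\right) = 275 \left(\left(\left(-146\right) \frac{1}{221} + \frac{122}{-89}\right) - \left(3 + \frac{7 \left(-2 + 0^{2}\right)}{4}\right)\right) = 275 \left(\left(- \frac{146}{221} + 122 \left(- \frac{1}{89}\right)\right) - \left(3 + \frac{7 \left(-2 + 0\right)}{4}\right)\right) = 275 \left(\left(- \frac{146}{221} - \frac{122}{89}\right) - - \frac{1}{2}\right) = 275 \left(- \frac{39956}{19669} + \left(-3 + \frac{7}{2}\right)\right) = 275 \left(- \frac{39956}{19669} + \frac{1}{2}\right) = 275 \left(- \frac{60243}{39338}\right) = - \frac{16566825}{39338}$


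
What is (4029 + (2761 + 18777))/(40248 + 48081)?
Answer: 25567/88329 ≈ 0.28945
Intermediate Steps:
(4029 + (2761 + 18777))/(40248 + 48081) = (4029 + 21538)/88329 = 25567*(1/88329) = 25567/88329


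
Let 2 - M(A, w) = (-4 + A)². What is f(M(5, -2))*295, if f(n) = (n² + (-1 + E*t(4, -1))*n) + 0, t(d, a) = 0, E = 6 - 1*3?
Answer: 0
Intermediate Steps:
E = 3 (E = 6 - 3 = 3)
M(A, w) = 2 - (-4 + A)²
f(n) = n² - n (f(n) = (n² + (-1 + 3*0)*n) + 0 = (n² + (-1 + 0)*n) + 0 = (n² - n) + 0 = n² - n)
f(M(5, -2))*295 = ((2 - (-4 + 5)²)*(-1 + (2 - (-4 + 5)²)))*295 = ((2 - 1*1²)*(-1 + (2 - 1*1²)))*295 = ((2 - 1*1)*(-1 + (2 - 1*1)))*295 = ((2 - 1)*(-1 + (2 - 1)))*295 = (1*(-1 + 1))*295 = (1*0)*295 = 0*295 = 0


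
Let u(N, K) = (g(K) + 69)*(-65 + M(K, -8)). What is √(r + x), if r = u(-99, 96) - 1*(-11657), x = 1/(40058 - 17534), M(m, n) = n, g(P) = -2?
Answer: √858149674935/11262 ≈ 82.256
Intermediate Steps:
x = 1/22524 ≈ 4.4397e-5
u(N, K) = -4891 (u(N, K) = (-2 + 69)*(-65 - 8) = 67*(-73) = -4891)
r = 6766 (r = -4891 - 1*(-11657) = -4891 + 11657 = 6766)
√(r + x) = √(6766 + 1/22524) = √(152397385/22524) = √858149674935/11262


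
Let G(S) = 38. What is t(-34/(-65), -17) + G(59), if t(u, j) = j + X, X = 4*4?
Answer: 37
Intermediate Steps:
X = 16
t(u, j) = 16 + j (t(u, j) = j + 16 = 16 + j)
t(-34/(-65), -17) + G(59) = (16 - 17) + 38 = -1 + 38 = 37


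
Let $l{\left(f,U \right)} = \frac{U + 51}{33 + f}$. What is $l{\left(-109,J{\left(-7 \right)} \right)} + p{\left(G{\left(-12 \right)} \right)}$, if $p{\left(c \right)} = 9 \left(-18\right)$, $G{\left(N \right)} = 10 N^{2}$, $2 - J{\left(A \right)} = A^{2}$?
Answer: $- \frac{3079}{19} \approx -162.05$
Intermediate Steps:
$J{\left(A \right)} = 2 - A^{2}$
$l{\left(f,U \right)} = \frac{51 + U}{33 + f}$
$p{\left(c \right)} = -162$
$l{\left(-109,J{\left(-7 \right)} \right)} + p{\left(G{\left(-12 \right)} \right)} = \frac{51 + \left(2 - \left(-7\right)^{2}\right)}{33 - 109} - 162 = \frac{51 + \left(2 - 49\right)}{-76} - 162 = - \frac{51 + \left(2 - 49\right)}{76} - 162 = - \frac{51 - 47}{76} - 162 = \left(- \frac{1}{76}\right) 4 - 162 = - \frac{1}{19} - 162 = - \frac{3079}{19}$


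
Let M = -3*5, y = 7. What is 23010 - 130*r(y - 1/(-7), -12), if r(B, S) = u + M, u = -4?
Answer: 25480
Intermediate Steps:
M = -15
r(B, S) = -19 (r(B, S) = -4 - 15 = -19)
23010 - 130*r(y - 1/(-7), -12) = 23010 - 130*(-19) = 23010 + 2470 = 25480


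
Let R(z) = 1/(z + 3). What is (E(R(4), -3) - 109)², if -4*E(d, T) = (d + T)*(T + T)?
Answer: 628849/49 ≈ 12834.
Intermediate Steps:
R(z) = 1/(3 + z)
E(d, T) = -T*(T + d)/2 (E(d, T) = -(d + T)*(T + T)/4 = -(T + d)*2*T/4 = -T*(T + d)/2)
(E(R(4), -3) - 109)² = (-½*(-3)*(-3 + 1/(3 + 4)) - 109)² = (-½*(-3)*(-3 + 1/7) - 109)² = (-½*(-3)*(-3 + ⅐) - 109)² = (-½*(-3)*(-20/7) - 109)² = (-30/7 - 109)² = (-793/7)² = 628849/49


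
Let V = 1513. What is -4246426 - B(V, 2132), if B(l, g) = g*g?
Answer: -8791850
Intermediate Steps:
B(l, g) = g²
-4246426 - B(V, 2132) = -4246426 - 1*2132² = -4246426 - 1*4545424 = -4246426 - 4545424 = -8791850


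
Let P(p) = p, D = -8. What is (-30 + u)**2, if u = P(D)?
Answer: 1444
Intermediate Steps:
u = -8
(-30 + u)**2 = (-30 - 8)**2 = (-38)**2 = 1444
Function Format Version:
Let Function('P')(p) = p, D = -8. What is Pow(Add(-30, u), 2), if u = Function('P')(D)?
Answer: 1444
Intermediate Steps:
u = -8
Pow(Add(-30, u), 2) = Pow(Add(-30, -8), 2) = Pow(-38, 2) = 1444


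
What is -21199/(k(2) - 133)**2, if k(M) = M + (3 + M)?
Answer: -21199/15876 ≈ -1.3353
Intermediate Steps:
k(M) = 3 + 2*M
-21199/(k(2) - 133)**2 = -21199/((3 + 2*2) - 133)**2 = -21199/((3 + 4) - 133)**2 = -21199/(7 - 133)**2 = -21199/((-126)**2) = -21199/15876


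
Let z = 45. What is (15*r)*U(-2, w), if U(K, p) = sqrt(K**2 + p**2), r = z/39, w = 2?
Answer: 450*sqrt(2)/13 ≈ 48.954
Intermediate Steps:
r = 15/13 (r = 45/39 = 45*(1/39) = 15/13 ≈ 1.1538)
(15*r)*U(-2, w) = (15*(15/13))*sqrt((-2)**2 + 2**2) = 225*sqrt(4 + 4)/13 = 225*sqrt(8)/13 = 225*(2*sqrt(2))/13 = 450*sqrt(2)/13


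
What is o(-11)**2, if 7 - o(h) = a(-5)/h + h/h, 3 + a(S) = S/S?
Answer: 4096/121 ≈ 33.851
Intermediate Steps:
a(S) = -2 (a(S) = -3 + S/S = -3 + 1 = -2)
o(h) = 6 + 2/h (o(h) = 7 - (-2/h + h/h) = 7 - (-2/h + 1) = 7 - (1 - 2/h) = 7 + (-1 + 2/h) = 6 + 2/h)
o(-11)**2 = (6 + 2/(-11))**2 = (6 + 2*(-1/11))**2 = (6 - 2/11)**2 = (64/11)**2 = 4096/121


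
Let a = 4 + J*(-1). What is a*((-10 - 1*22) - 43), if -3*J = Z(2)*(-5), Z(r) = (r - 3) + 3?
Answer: -50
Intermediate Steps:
Z(r) = r (Z(r) = (-3 + r) + 3 = r)
J = 10/3 (J = -2*(-5)/3 = -⅓*(-10) = 10/3 ≈ 3.3333)
a = ⅔ (a = 4 + (10/3)*(-1) = 4 - 10/3 = ⅔ ≈ 0.66667)
a*((-10 - 1*22) - 43) = 2*((-10 - 1*22) - 43)/3 = 2*((-10 - 22) - 43)/3 = 2*(-32 - 43)/3 = (⅔)*(-75) = -50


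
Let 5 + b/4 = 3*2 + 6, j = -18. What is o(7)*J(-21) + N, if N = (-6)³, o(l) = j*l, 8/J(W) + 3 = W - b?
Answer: -2556/13 ≈ -196.62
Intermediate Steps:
b = 28 (b = -20 + 4*(3*2 + 6) = -20 + 4*(6 + 6) = -20 + 4*12 = -20 + 48 = 28)
J(W) = 8/(-31 + W) (J(W) = 8/(-3 + (W - 1*28)) = 8/(-3 + (W - 28)) = 8/(-3 + (-28 + W)) = 8/(-31 + W))
o(l) = -18*l
N = -216
o(7)*J(-21) + N = (-18*7)*(8/(-31 - 21)) - 216 = -1008/(-52) - 216 = -1008*(-1)/52 - 216 = -126*(-2/13) - 216 = 252/13 - 216 = -2556/13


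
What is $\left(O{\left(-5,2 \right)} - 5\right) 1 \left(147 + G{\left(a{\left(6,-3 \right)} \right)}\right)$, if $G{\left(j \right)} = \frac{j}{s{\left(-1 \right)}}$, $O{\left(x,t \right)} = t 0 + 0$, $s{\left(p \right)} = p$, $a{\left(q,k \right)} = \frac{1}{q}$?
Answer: $- \frac{4405}{6} \approx -734.17$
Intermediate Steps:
$O{\left(x,t \right)} = 0$ ($O{\left(x,t \right)} = 0 + 0 = 0$)
$G{\left(j \right)} = - j$ ($G{\left(j \right)} = \frac{j}{-1} = j \left(-1\right) = - j$)
$\left(O{\left(-5,2 \right)} - 5\right) 1 \left(147 + G{\left(a{\left(6,-3 \right)} \right)}\right) = \left(0 - 5\right) 1 \left(147 - \frac{1}{6}\right) = \left(-5\right) 1 \left(147 - \frac{1}{6}\right) = - 5 \left(147 - \frac{1}{6}\right) = \left(-5\right) \frac{881}{6} = - \frac{4405}{6}$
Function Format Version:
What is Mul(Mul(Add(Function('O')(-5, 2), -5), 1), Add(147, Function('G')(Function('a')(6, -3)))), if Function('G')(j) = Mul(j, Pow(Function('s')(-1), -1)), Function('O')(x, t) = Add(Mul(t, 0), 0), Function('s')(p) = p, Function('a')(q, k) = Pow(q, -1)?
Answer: Rational(-4405, 6) ≈ -734.17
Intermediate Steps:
Function('O')(x, t) = 0 (Function('O')(x, t) = Add(0, 0) = 0)
Function('G')(j) = Mul(-1, j) (Function('G')(j) = Mul(j, Pow(-1, -1)) = Mul(j, -1) = Mul(-1, j))
Mul(Mul(Add(Function('O')(-5, 2), -5), 1), Add(147, Function('G')(Function('a')(6, -3)))) = Mul(Mul(Add(0, -5), 1), Add(147, Mul(-1, Pow(6, -1)))) = Mul(Mul(-5, 1), Add(147, Mul(-1, Rational(1, 6)))) = Mul(-5, Add(147, Rational(-1, 6))) = Mul(-5, Rational(881, 6)) = Rational(-4405, 6)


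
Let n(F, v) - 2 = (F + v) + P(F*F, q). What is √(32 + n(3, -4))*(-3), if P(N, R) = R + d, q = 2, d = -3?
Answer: -12*√2 ≈ -16.971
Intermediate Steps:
P(N, R) = -3 + R (P(N, R) = R - 3 = -3 + R)
n(F, v) = 1 + F + v (n(F, v) = 2 + ((F + v) + (-3 + 2)) = 2 + ((F + v) - 1) = 2 + (-1 + F + v) = 1 + F + v)
√(32 + n(3, -4))*(-3) = √(32 + (1 + 3 - 4))*(-3) = √(32 + 0)*(-3) = √32*(-3) = (4*√2)*(-3) = -12*√2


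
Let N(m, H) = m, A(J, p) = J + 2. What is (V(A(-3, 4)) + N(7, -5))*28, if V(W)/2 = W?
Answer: 140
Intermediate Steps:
A(J, p) = 2 + J
V(W) = 2*W
(V(A(-3, 4)) + N(7, -5))*28 = (2*(2 - 3) + 7)*28 = (2*(-1) + 7)*28 = (-2 + 7)*28 = 5*28 = 140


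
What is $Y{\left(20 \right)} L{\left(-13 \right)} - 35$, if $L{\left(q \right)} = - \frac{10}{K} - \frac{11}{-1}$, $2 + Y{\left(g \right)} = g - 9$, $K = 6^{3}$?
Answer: $\frac{763}{12} \approx 63.583$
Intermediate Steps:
$K = 216$
$Y{\left(g \right)} = -11 + g$ ($Y{\left(g \right)} = -2 + \left(g - 9\right) = -2 + \left(-9 + g\right) = -11 + g$)
$L{\left(q \right)} = \frac{1183}{108}$ ($L{\left(q \right)} = - \frac{10}{216} - \frac{11}{-1} = \left(-10\right) \frac{1}{216} - -11 = - \frac{5}{108} + 11 = \frac{1183}{108}$)
$Y{\left(20 \right)} L{\left(-13 \right)} - 35 = \left(-11 + 20\right) \frac{1183}{108} - 35 = 9 \cdot \frac{1183}{108} - 35 = \frac{1183}{12} - 35 = \frac{763}{12}$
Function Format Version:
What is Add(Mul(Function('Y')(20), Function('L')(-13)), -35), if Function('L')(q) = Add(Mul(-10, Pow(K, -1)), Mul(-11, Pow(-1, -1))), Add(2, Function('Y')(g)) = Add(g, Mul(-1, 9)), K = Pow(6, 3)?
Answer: Rational(763, 12) ≈ 63.583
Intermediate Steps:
K = 216
Function('Y')(g) = Add(-11, g) (Function('Y')(g) = Add(-2, Add(g, Mul(-1, 9))) = Add(-2, Add(g, -9)) = Add(-2, Add(-9, g)) = Add(-11, g))
Function('L')(q) = Rational(1183, 108) (Function('L')(q) = Add(Mul(-10, Pow(216, -1)), Mul(-11, Pow(-1, -1))) = Add(Mul(-10, Rational(1, 216)), Mul(-11, -1)) = Add(Rational(-5, 108), 11) = Rational(1183, 108))
Add(Mul(Function('Y')(20), Function('L')(-13)), -35) = Add(Mul(Add(-11, 20), Rational(1183, 108)), -35) = Add(Mul(9, Rational(1183, 108)), -35) = Add(Rational(1183, 12), -35) = Rational(763, 12)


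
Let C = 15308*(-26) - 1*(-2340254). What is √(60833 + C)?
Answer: √2003079 ≈ 1415.3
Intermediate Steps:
C = 1942246 (C = -398008 + 2340254 = 1942246)
√(60833 + C) = √(60833 + 1942246) = √2003079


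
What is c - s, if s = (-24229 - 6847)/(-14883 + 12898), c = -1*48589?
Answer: -96480241/1985 ≈ -48605.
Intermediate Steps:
c = -48589
s = 31076/1985 (s = -31076/(-1985) = -31076*(-1/1985) = 31076/1985 ≈ 15.655)
c - s = -48589 - 1*31076/1985 = -48589 - 31076/1985 = -96480241/1985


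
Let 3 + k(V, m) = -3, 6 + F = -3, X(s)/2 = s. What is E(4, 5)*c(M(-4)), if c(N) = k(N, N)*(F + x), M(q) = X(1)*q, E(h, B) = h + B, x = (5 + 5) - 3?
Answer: 108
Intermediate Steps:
X(s) = 2*s
F = -9 (F = -6 - 3 = -9)
k(V, m) = -6 (k(V, m) = -3 - 3 = -6)
x = 7 (x = 10 - 3 = 7)
E(h, B) = B + h
M(q) = 2*q (M(q) = (2*1)*q = 2*q)
c(N) = 12 (c(N) = -6*(-9 + 7) = -6*(-2) = 12)
E(4, 5)*c(M(-4)) = (5 + 4)*12 = 9*12 = 108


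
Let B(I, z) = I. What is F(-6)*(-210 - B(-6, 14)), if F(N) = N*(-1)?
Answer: -1224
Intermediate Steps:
F(N) = -N
F(-6)*(-210 - B(-6, 14)) = (-1*(-6))*(-210 - 1*(-6)) = 6*(-210 + 6) = 6*(-204) = -1224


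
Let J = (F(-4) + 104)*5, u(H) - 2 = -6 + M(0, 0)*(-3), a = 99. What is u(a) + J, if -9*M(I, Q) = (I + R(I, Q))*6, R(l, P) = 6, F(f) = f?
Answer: 508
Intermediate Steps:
M(I, Q) = -4 - 2*I/3 (M(I, Q) = -(I + 6)*6/9 = -(6 + I)*6/9 = -(36 + 6*I)/9 = -4 - 2*I/3)
u(H) = 8 (u(H) = 2 + (-6 + (-4 - ⅔*0)*(-3)) = 2 + (-6 + (-4 + 0)*(-3)) = 2 + (-6 - 4*(-3)) = 2 + (-6 + 12) = 2 + 6 = 8)
J = 500 (J = (-4 + 104)*5 = 100*5 = 500)
u(a) + J = 8 + 500 = 508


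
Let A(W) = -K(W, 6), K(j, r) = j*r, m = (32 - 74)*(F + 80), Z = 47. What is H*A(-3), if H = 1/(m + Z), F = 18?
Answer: -18/4069 ≈ -0.0044237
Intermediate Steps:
m = -4116 (m = (32 - 74)*(18 + 80) = -42*98 = -4116)
H = -1/4069 (H = 1/(-4116 + 47) = 1/(-4069) = -1/4069 ≈ -0.00024576)
A(W) = -6*W (A(W) = -W*6 = -6*W)
H*A(-3) = -(-6)*(-3)/4069 = -1/4069*18 = -18/4069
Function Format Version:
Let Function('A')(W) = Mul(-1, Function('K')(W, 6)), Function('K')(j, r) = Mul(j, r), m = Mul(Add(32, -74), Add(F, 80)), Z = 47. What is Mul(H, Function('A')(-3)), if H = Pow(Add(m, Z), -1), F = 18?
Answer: Rational(-18, 4069) ≈ -0.0044237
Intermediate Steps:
m = -4116 (m = Mul(Add(32, -74), Add(18, 80)) = Mul(-42, 98) = -4116)
H = Rational(-1, 4069) (H = Pow(Add(-4116, 47), -1) = Pow(-4069, -1) = Rational(-1, 4069) ≈ -0.00024576)
Function('A')(W) = Mul(-6, W) (Function('A')(W) = Mul(-1, Mul(W, 6)) = Mul(-1, Mul(6, W)) = Mul(-6, W))
Mul(H, Function('A')(-3)) = Mul(Rational(-1, 4069), Mul(-6, -3)) = Mul(Rational(-1, 4069), 18) = Rational(-18, 4069)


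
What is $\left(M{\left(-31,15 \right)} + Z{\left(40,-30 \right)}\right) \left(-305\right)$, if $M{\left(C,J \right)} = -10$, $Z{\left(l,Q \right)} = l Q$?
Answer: $369050$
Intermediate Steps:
$Z{\left(l,Q \right)} = Q l$
$\left(M{\left(-31,15 \right)} + Z{\left(40,-30 \right)}\right) \left(-305\right) = \left(-10 - 1200\right) \left(-305\right) = \left(-1210\right) \left(-305\right) = 369050$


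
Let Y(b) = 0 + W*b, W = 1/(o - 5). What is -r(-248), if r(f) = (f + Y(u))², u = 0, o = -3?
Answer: -61504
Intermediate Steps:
W = -⅛ (W = 1/(-3 - 5) = 1/(-8) = -⅛ ≈ -0.12500)
Y(b) = -b/8 (Y(b) = 0 - b/8 = -b/8)
r(f) = f² (r(f) = (f - ⅛*0)² = (f + 0)² = f²)
-r(-248) = -1*(-248)² = -1*61504 = -61504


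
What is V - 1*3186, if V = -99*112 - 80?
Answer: -14354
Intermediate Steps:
V = -11168 (V = -11088 - 80 = -11168)
V - 1*3186 = -11168 - 1*3186 = -11168 - 3186 = -14354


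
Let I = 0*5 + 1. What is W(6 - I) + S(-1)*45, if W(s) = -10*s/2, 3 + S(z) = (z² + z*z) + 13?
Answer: 515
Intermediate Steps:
I = 1 (I = 0 + 1 = 1)
S(z) = 10 + 2*z² (S(z) = -3 + ((z² + z*z) + 13) = -3 + ((z² + z²) + 13) = -3 + (2*z² + 13) = -3 + (13 + 2*z²) = 10 + 2*z²)
W(s) = -5*s
W(6 - I) + S(-1)*45 = -5*(6 - 1*1) + (10 + 2*(-1)²)*45 = -5*(6 - 1) + (10 + 2*1)*45 = -5*5 + (10 + 2)*45 = -25 + 12*45 = -25 + 540 = 515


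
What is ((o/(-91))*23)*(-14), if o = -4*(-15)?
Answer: 2760/13 ≈ 212.31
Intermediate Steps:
o = 60
((o/(-91))*23)*(-14) = ((60/(-91))*23)*(-14) = ((60*(-1/91))*23)*(-14) = -60/91*23*(-14) = -1380/91*(-14) = 2760/13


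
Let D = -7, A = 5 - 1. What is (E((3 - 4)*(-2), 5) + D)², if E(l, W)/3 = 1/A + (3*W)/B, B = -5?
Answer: 3721/16 ≈ 232.56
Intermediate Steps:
A = 4
E(l, W) = ¾ - 9*W/5 (E(l, W) = 3*(1/4 + (3*W)/(-5)) = 3*(1*(¼) + (3*W)*(-⅕)) = 3*(¼ - 3*W/5) = ¾ - 9*W/5)
(E((3 - 4)*(-2), 5) + D)² = ((¾ - 9/5*5) - 7)² = ((¾ - 9) - 7)² = (-33/4 - 7)² = (-61/4)² = 3721/16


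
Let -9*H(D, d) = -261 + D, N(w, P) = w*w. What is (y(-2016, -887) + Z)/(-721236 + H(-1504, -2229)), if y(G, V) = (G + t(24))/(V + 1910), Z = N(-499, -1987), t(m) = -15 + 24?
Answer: -764178048/2212871419 ≈ -0.34533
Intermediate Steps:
N(w, P) = w**2
t(m) = 9
Z = 249001 (Z = (-499)**2 = 249001)
y(G, V) = (9 + G)/(1910 + V) (y(G, V) = (G + 9)/(V + 1910) = (9 + G)/(1910 + V))
H(D, d) = 29 - D/9 (H(D, d) = -(-261 + D)/9 = 29 - D/9)
(y(-2016, -887) + Z)/(-721236 + H(-1504, -2229)) = ((9 - 2016)/(1910 - 887) + 249001)/(-721236 + (29 - 1/9*(-1504))) = (-2007/1023 + 249001)/(-721236 + (29 + 1504/9)) = ((1/1023)*(-2007) + 249001)/(-721236 + 1765/9) = (-669/341 + 249001)/(-6489359/9) = (84908672/341)*(-9/6489359) = -764178048/2212871419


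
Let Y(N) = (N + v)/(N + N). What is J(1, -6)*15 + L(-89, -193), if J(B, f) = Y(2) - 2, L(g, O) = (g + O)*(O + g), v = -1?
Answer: 317991/4 ≈ 79498.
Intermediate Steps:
Y(N) = (-1 + N)/(2*N) (Y(N) = (N - 1)/(N + N) = (-1 + N)/((2*N)) = (-1 + N)*(1/(2*N)) = (-1 + N)/(2*N))
L(g, O) = (O + g)**2 (L(g, O) = (O + g)*(O + g) = (O + g)**2)
J(B, f) = -7/4 (J(B, f) = (1/2)*(-1 + 2)/2 - 2 = (1/2)*(1/2)*1 - 2 = 1/4 - 2 = -7/4)
J(1, -6)*15 + L(-89, -193) = -7/4*15 + (-193 - 89)**2 = -105/4 + (-282)**2 = -105/4 + 79524 = 317991/4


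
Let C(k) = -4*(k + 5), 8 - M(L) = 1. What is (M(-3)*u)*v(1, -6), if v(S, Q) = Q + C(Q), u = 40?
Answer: -560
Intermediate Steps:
M(L) = 7 (M(L) = 8 - 1*1 = 8 - 1 = 7)
C(k) = -20 - 4*k (C(k) = -4*(5 + k) = -20 - 4*k)
v(S, Q) = -20 - 3*Q (v(S, Q) = Q + (-20 - 4*Q) = -20 - 3*Q)
(M(-3)*u)*v(1, -6) = (7*40)*(-20 - 3*(-6)) = 280*(-20 + 18) = 280*(-2) = -560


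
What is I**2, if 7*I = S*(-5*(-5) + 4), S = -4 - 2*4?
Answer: 121104/49 ≈ 2471.5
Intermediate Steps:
S = -12 (S = -4 - 8 = -12)
I = -348/7 (I = (-12*(-5*(-5) + 4))/7 = (-12*(25 + 4))/7 = (-12*29)/7 = (1/7)*(-348) = -348/7 ≈ -49.714)
I**2 = (-348/7)**2 = 121104/49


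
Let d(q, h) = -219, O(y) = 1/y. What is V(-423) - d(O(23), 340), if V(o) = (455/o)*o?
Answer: 674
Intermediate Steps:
V(o) = 455
V(-423) - d(O(23), 340) = 455 - 1*(-219) = 455 + 219 = 674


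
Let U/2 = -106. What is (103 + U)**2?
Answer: 11881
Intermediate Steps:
U = -212 (U = 2*(-106) = -212)
(103 + U)**2 = (103 - 212)**2 = (-109)**2 = 11881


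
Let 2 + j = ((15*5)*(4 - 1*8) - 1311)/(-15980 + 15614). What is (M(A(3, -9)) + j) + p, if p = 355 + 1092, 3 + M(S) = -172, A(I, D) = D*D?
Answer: 155477/122 ≈ 1274.4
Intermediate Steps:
A(I, D) = D**2
M(S) = -175 (M(S) = -3 - 172 = -175)
p = 1447
j = 293/122 (j = -2 + ((15*5)*(4 - 1*8) - 1311)/(-15980 + 15614) = -2 + (75*(4 - 8) - 1311)/(-366) = -2 + (75*(-4) - 1311)*(-1/366) = -2 + (-300 - 1311)*(-1/366) = -2 - 1611*(-1/366) = -2 + 537/122 = 293/122 ≈ 2.4016)
(M(A(3, -9)) + j) + p = (-175 + 293/122) + 1447 = -21057/122 + 1447 = 155477/122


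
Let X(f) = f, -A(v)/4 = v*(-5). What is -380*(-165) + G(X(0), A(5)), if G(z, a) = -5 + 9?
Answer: 62704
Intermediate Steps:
A(v) = 20*v (A(v) = -4*v*(-5) = -(-20)*v = 20*v)
G(z, a) = 4
-380*(-165) + G(X(0), A(5)) = -380*(-165) + 4 = 62700 + 4 = 62704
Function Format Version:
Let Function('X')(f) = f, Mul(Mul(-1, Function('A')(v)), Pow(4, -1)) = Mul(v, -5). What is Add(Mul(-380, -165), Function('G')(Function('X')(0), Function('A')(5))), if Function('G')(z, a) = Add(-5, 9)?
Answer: 62704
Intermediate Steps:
Function('A')(v) = Mul(20, v) (Function('A')(v) = Mul(-4, Mul(v, -5)) = Mul(-4, Mul(-5, v)) = Mul(20, v))
Function('G')(z, a) = 4
Add(Mul(-380, -165), Function('G')(Function('X')(0), Function('A')(5))) = Add(Mul(-380, -165), 4) = Add(62700, 4) = 62704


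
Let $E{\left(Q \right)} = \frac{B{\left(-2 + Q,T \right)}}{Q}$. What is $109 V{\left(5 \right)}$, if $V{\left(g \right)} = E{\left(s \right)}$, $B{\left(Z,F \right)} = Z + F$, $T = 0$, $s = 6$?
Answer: $\frac{218}{3} \approx 72.667$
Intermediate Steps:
$B{\left(Z,F \right)} = F + Z$
$E{\left(Q \right)} = \frac{-2 + Q}{Q}$ ($E{\left(Q \right)} = \frac{0 + \left(-2 + Q\right)}{Q} = \frac{-2 + Q}{Q}$)
$V{\left(g \right)} = \frac{2}{3}$ ($V{\left(g \right)} = \frac{-2 + 6}{6} = \frac{1}{6} \cdot 4 = \frac{2}{3}$)
$109 V{\left(5 \right)} = 109 \cdot \frac{2}{3} = \frac{218}{3}$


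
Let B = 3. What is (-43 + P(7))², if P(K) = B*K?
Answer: 484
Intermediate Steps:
P(K) = 3*K
(-43 + P(7))² = (-43 + 3*7)² = (-43 + 21)² = (-22)² = 484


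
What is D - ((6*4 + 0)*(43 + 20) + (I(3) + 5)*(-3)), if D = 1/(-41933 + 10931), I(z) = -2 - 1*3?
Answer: -46875025/31002 ≈ -1512.0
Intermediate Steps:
I(z) = -5 (I(z) = -2 - 3 = -5)
D = -1/31002 (D = 1/(-31002) = -1/31002 ≈ -3.2256e-5)
D - ((6*4 + 0)*(43 + 20) + (I(3) + 5)*(-3)) = -1/31002 - ((6*4 + 0)*(43 + 20) + (-5 + 5)*(-3)) = -1/31002 - ((24 + 0)*63 + 0*(-3)) = -1/31002 - (24*63 + 0) = -1/31002 - (1512 + 0) = -1/31002 - 1*1512 = -1/31002 - 1512 = -46875025/31002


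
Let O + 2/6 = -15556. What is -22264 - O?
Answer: -20123/3 ≈ -6707.7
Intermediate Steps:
O = -46669/3 (O = -⅓ - 15556 = -46669/3 ≈ -15556.)
-22264 - O = -22264 - 1*(-46669/3) = -22264 + 46669/3 = -20123/3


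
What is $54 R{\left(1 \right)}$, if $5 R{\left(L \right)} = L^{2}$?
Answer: $\frac{54}{5} \approx 10.8$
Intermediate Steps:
$R{\left(L \right)} = \frac{L^{2}}{5}$
$54 R{\left(1 \right)} = 54 \frac{1^{2}}{5} = 54 \cdot \frac{1}{5} \cdot 1 = 54 \cdot \frac{1}{5} = \frac{54}{5}$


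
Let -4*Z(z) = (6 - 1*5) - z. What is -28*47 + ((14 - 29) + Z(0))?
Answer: -5325/4 ≈ -1331.3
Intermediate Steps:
Z(z) = -¼ + z/4 (Z(z) = -((6 - 1*5) - z)/4 = -((6 - 5) - z)/4 = -(1 - z)/4 = -¼ + z/4)
-28*47 + ((14 - 29) + Z(0)) = -28*47 + ((14 - 29) + (-¼ + (¼)*0)) = -1316 + (-15 + (-¼ + 0)) = -1316 + (-15 - ¼) = -1316 - 61/4 = -5325/4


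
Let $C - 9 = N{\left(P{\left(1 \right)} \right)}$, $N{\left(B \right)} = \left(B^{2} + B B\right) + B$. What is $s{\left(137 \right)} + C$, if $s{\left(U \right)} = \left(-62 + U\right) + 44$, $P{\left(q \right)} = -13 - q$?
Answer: $506$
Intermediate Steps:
$N{\left(B \right)} = B + 2 B^{2}$ ($N{\left(B \right)} = \left(B^{2} + B^{2}\right) + B = 2 B^{2} + B = B + 2 B^{2}$)
$s{\left(U \right)} = -18 + U$
$C = 387$ ($C = 9 + \left(-13 - 1\right) \left(1 + 2 \left(-13 - 1\right)\right) = 9 - 14 \left(1 + 2 \left(-14\right)\right) = 9 - 14 \left(1 - 28\right) = 9 - -378 = 9 + 378 = 387$)
$s{\left(137 \right)} + C = \left(-18 + 137\right) + 387 = 119 + 387 = 506$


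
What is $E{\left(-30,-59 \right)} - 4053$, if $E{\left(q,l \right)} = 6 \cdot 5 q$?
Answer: $-4953$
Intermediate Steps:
$E{\left(q,l \right)} = 30 q$
$E{\left(-30,-59 \right)} - 4053 = 30 \left(-30\right) - 4053 = -900 - 4053 = -4953$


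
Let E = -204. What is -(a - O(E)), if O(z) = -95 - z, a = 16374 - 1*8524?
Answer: -7741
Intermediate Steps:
a = 7850 (a = 16374 - 8524 = 7850)
-(a - O(E)) = -(7850 - (-95 - 1*(-204))) = -(7850 - (-95 + 204)) = -(7850 - 1*109) = -(7850 - 109) = -1*7741 = -7741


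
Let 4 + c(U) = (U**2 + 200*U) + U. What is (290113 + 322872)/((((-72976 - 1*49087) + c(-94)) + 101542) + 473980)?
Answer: 612985/443397 ≈ 1.3825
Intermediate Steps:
c(U) = -4 + U**2 + 201*U (c(U) = -4 + ((U**2 + 200*U) + U) = -4 + (U**2 + 201*U) = -4 + U**2 + 201*U)
(290113 + 322872)/((((-72976 - 1*49087) + c(-94)) + 101542) + 473980) = (290113 + 322872)/((((-72976 - 1*49087) + (-4 + (-94)**2 + 201*(-94))) + 101542) + 473980) = 612985/((((-72976 - 49087) + (-4 + 8836 - 18894)) + 101542) + 473980) = 612985/(((-122063 - 10062) + 101542) + 473980) = 612985/((-132125 + 101542) + 473980) = 612985/(-30583 + 473980) = 612985/443397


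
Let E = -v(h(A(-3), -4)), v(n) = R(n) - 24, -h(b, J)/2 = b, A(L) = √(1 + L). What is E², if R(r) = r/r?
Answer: 529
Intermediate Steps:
h(b, J) = -2*b
R(r) = 1
v(n) = -23 (v(n) = 1 - 24 = -23)
E = 23 (E = -1*(-23) = 23)
E² = 23² = 529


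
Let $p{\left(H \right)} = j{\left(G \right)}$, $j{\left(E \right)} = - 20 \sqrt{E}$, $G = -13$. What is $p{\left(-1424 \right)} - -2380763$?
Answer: $2380763 - 20 i \sqrt{13} \approx 2.3808 \cdot 10^{6} - 72.111 i$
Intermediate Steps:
$p{\left(H \right)} = - 20 i \sqrt{13}$ ($p{\left(H \right)} = - 20 \sqrt{-13} = - 20 i \sqrt{13}$)
$p{\left(-1424 \right)} - -2380763 = - 20 i \sqrt{13} - -2380763 = - 20 i \sqrt{13} + 2380763 = 2380763 - 20 i \sqrt{13}$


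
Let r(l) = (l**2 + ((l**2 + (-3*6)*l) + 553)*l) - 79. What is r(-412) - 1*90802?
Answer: -73138893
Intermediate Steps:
r(l) = -79 + l**2 + l*(553 + l**2 - 18*l) (r(l) = (l**2 + ((l**2 - 18*l) + 553)*l) - 79 = (l**2 + (553 + l**2 - 18*l)*l) - 79 = (l**2 + l*(553 + l**2 - 18*l)) - 79 = -79 + l**2 + l*(553 + l**2 - 18*l))
r(-412) - 1*90802 = (-79 + (-412)**3 - 17*(-412)**2 + 553*(-412)) - 1*90802 = (-79 - 69934528 - 17*169744 - 227836) - 90802 = (-79 - 69934528 - 2885648 - 227836) - 90802 = -73048091 - 90802 = -73138893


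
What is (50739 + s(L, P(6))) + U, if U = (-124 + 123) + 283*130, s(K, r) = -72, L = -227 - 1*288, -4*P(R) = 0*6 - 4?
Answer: 87456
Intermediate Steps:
P(R) = 1 (P(R) = -(0*6 - 4)/4 = -(0 - 4)/4 = -¼*(-4) = 1)
L = -515 (L = -227 - 288 = -515)
U = 36789 (U = -1 + 36790 = 36789)
(50739 + s(L, P(6))) + U = (50739 - 72) + 36789 = 50667 + 36789 = 87456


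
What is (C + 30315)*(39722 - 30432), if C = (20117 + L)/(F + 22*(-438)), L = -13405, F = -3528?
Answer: 926816729230/3291 ≈ 2.8162e+8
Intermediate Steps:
C = -1678/3291 (C = (20117 - 13405)/(-3528 + 22*(-438)) = 6712/(-3528 - 9636) = 6712/(-13164) = 6712*(-1/13164) = -1678/3291 ≈ -0.50988)
(C + 30315)*(39722 - 30432) = (-1678/3291 + 30315)*(39722 - 30432) = (99764987/3291)*9290 = 926816729230/3291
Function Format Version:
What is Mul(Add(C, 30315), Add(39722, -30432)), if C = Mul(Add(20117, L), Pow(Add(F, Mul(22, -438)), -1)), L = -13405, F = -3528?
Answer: Rational(926816729230, 3291) ≈ 2.8162e+8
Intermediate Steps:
C = Rational(-1678, 3291) (C = Mul(Add(20117, -13405), Pow(Add(-3528, Mul(22, -438)), -1)) = Mul(6712, Pow(Add(-3528, -9636), -1)) = Mul(6712, Pow(-13164, -1)) = Mul(6712, Rational(-1, 13164)) = Rational(-1678, 3291) ≈ -0.50988)
Mul(Add(C, 30315), Add(39722, -30432)) = Mul(Add(Rational(-1678, 3291), 30315), Add(39722, -30432)) = Mul(Rational(99764987, 3291), 9290) = Rational(926816729230, 3291)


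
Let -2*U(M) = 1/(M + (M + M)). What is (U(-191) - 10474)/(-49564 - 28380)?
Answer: 12003203/89323824 ≈ 0.13438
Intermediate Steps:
U(M) = -1/(6*M) (U(M) = -1/(2*(M + (M + M))) = -1/(2*(M + 2*M)) = -1/(3*M)/2 = -1/(6*M))
(U(-191) - 10474)/(-49564 - 28380) = (-⅙/(-191) - 10474)/(-49564 - 28380) = (-⅙*(-1/191) - 10474)/(-77944) = (1/1146 - 10474)*(-1/77944) = -12003203/1146*(-1/77944) = 12003203/89323824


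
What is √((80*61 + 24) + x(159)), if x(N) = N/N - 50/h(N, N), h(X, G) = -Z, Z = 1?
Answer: √4955 ≈ 70.392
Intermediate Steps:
h(X, G) = -1 (h(X, G) = -1*1 = -1)
x(N) = 51 (x(N) = N/N - 50/(-1) = 1 - 50*(-1) = 1 + 50 = 51)
√((80*61 + 24) + x(159)) = √((80*61 + 24) + 51) = √((4880 + 24) + 51) = √(4904 + 51) = √4955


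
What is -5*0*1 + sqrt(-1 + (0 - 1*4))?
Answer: I*sqrt(5) ≈ 2.2361*I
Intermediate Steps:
-5*0*1 + sqrt(-1 + (0 - 1*4)) = 0*1 + sqrt(-1 + (0 - 4)) = 0 + sqrt(-1 - 4) = 0 + sqrt(-5) = 0 + I*sqrt(5) = I*sqrt(5)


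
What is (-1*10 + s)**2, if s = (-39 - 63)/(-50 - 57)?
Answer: 937024/11449 ≈ 81.843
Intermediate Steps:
s = 102/107 (s = -102/(-107) = -102*(-1/107) = 102/107 ≈ 0.95327)
(-1*10 + s)**2 = (-1*10 + 102/107)**2 = (-10 + 102/107)**2 = (-968/107)**2 = 937024/11449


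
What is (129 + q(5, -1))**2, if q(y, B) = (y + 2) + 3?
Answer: 19321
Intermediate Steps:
q(y, B) = 5 + y (q(y, B) = (2 + y) + 3 = 5 + y)
(129 + q(5, -1))**2 = (129 + (5 + 5))**2 = (129 + 10)**2 = 139**2 = 19321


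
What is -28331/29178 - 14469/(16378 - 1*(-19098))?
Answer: -101946217/73937052 ≈ -1.3788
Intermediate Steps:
-28331/29178 - 14469/(16378 - 1*(-19098)) = -28331*1/29178 - 14469/(16378 + 19098) = -28331/29178 - 14469/35476 = -28331/29178 - 14469*1/35476 = -28331/29178 - 2067/5068 = -101946217/73937052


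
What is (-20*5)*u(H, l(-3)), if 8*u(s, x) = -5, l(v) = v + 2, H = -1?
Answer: 125/2 ≈ 62.500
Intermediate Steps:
l(v) = 2 + v
u(s, x) = -5/8 (u(s, x) = (1/8)*(-5) = -5/8)
(-20*5)*u(H, l(-3)) = -20*5*(-5/8) = -100*(-5/8) = 125/2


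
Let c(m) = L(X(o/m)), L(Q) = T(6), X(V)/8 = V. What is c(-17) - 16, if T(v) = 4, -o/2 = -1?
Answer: -12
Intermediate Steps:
o = 2 (o = -2*(-1) = 2)
X(V) = 8*V
L(Q) = 4
c(m) = 4
c(-17) - 16 = 4 - 16 = -12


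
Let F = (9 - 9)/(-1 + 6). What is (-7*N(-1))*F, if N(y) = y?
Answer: 0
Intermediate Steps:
F = 0 (F = 0/5 = 0*(⅕) = 0)
(-7*N(-1))*F = -7*(-1)*0 = 7*0 = 0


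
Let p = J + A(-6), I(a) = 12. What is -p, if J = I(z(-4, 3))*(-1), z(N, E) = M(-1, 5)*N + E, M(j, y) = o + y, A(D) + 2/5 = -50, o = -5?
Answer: 312/5 ≈ 62.400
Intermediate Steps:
A(D) = -252/5 (A(D) = -⅖ - 50 = -252/5)
M(j, y) = -5 + y
z(N, E) = E (z(N, E) = (-5 + 5)*N + E = 0*N + E = 0 + E = E)
J = -12 (J = 12*(-1) = -12)
p = -312/5 (p = -12 - 252/5 = -312/5 ≈ -62.400)
-p = -1*(-312/5) = 312/5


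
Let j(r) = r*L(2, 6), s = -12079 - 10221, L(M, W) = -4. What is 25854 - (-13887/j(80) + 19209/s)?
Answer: 9209530539/356800 ≈ 25811.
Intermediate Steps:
s = -22300
j(r) = -4*r (j(r) = r*(-4) = -4*r)
25854 - (-13887/j(80) + 19209/s) = 25854 - (-13887/((-4*80)) + 19209/(-22300)) = 25854 - (-13887/(-320) + 19209*(-1/22300)) = 25854 - (-13887*(-1/320) - 19209/22300) = 25854 - (13887/320 - 19209/22300) = 25854 - 1*15176661/356800 = 25854 - 15176661/356800 = 9209530539/356800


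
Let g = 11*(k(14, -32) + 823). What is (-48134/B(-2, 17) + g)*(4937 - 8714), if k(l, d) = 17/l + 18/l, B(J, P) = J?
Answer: -250396215/2 ≈ -1.2520e+8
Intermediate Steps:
k(l, d) = 35/l
g = 18161/2 (g = 11*(35/14 + 823) = 11*(35*(1/14) + 823) = 11*(5/2 + 823) = 11*(1651/2) = 18161/2 ≈ 9080.5)
(-48134/B(-2, 17) + g)*(4937 - 8714) = (-48134/(-2) + 18161/2)*(4937 - 8714) = (-48134*(-½) + 18161/2)*(-3777) = (24067 + 18161/2)*(-3777) = (66295/2)*(-3777) = -250396215/2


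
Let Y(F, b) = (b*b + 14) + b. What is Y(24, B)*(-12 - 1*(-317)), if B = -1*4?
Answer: 7930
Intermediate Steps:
B = -4
Y(F, b) = 14 + b + b² (Y(F, b) = (b² + 14) + b = (14 + b²) + b = 14 + b + b²)
Y(24, B)*(-12 - 1*(-317)) = (14 - 4 + (-4)²)*(-12 - 1*(-317)) = (14 - 4 + 16)*(-12 + 317) = 26*305 = 7930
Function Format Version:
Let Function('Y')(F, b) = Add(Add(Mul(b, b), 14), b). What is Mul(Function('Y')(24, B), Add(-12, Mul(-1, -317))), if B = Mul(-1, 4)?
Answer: 7930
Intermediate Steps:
B = -4
Function('Y')(F, b) = Add(14, b, Pow(b, 2)) (Function('Y')(F, b) = Add(Add(Pow(b, 2), 14), b) = Add(Add(14, Pow(b, 2)), b) = Add(14, b, Pow(b, 2)))
Mul(Function('Y')(24, B), Add(-12, Mul(-1, -317))) = Mul(Add(14, -4, Pow(-4, 2)), Add(-12, Mul(-1, -317))) = Mul(Add(14, -4, 16), Add(-12, 317)) = Mul(26, 305) = 7930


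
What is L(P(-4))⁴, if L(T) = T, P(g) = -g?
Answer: 256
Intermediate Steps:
L(P(-4))⁴ = (-1*(-4))⁴ = 4⁴ = 256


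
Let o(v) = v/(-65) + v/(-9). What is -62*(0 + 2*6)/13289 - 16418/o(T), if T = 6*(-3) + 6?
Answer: -21272543307/1966772 ≈ -10816.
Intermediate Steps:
T = -12 (T = -18 + 6 = -12)
o(v) = -74*v/585 (o(v) = v*(-1/65) + v*(-⅑) = -v/65 - v/9 = -74*v/585)
-62*(0 + 2*6)/13289 - 16418/o(T) = -62*(0 + 2*6)/13289 - 16418/((-74/585*(-12))) = -62*(0 + 12)*(1/13289) - 16418/296/195 = -62*12*(1/13289) - 16418*195/296 = -744*1/13289 - 1600755/148 = -744/13289 - 1600755/148 = -21272543307/1966772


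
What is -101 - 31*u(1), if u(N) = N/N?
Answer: -132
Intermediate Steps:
u(N) = 1
-101 - 31*u(1) = -101 - 31*1 = -101 - 31 = -132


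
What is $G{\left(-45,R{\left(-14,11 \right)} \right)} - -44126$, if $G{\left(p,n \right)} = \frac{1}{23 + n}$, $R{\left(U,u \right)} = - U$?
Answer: $\frac{1632663}{37} \approx 44126.0$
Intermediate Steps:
$G{\left(-45,R{\left(-14,11 \right)} \right)} - -44126 = \frac{1}{23 - -14} - -44126 = \frac{1}{23 + 14} + 44126 = \frac{1}{37} + 44126 = \frac{1632663}{37}$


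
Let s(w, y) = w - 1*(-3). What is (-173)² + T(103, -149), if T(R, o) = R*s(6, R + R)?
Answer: 30856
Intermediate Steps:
s(w, y) = 3 + w (s(w, y) = w + 3 = 3 + w)
T(R, o) = 9*R (T(R, o) = R*(3 + 6) = R*9 = 9*R)
(-173)² + T(103, -149) = (-173)² + 9*103 = 29929 + 927 = 30856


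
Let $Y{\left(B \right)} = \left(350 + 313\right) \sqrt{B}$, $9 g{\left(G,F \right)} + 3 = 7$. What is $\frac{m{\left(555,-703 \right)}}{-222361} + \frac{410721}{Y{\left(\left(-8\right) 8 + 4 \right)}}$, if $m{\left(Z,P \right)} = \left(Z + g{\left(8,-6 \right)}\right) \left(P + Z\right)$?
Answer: $\frac{739852}{2001249} - \frac{136907 i \sqrt{15}}{6630} \approx 0.3697 - 79.976 i$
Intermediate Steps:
$g{\left(G,F \right)} = \frac{4}{9}$ ($g{\left(G,F \right)} = - \frac{1}{3} + \frac{1}{9} \cdot 7 = - \frac{1}{3} + \frac{7}{9} = \frac{4}{9}$)
$m{\left(Z,P \right)} = \left(\frac{4}{9} + Z\right) \left(P + Z\right)$ ($m{\left(Z,P \right)} = \left(Z + \frac{4}{9}\right) \left(P + Z\right) = \left(\frac{4}{9} + Z\right) \left(P + Z\right)$)
$Y{\left(B \right)} = 663 \sqrt{B}$
$\frac{m{\left(555,-703 \right)}}{-222361} + \frac{410721}{Y{\left(\left(-8\right) 8 + 4 \right)}} = \frac{555^{2} + \frac{4}{9} \left(-703\right) + \frac{4}{9} \cdot 555 - 390165}{-222361} + \frac{410721}{663 \sqrt{\left(-8\right) 8 + 4}} = \left(308025 - \frac{2812}{9} + \frac{740}{3} - 390165\right) \left(- \frac{1}{222361}\right) + \frac{410721}{663 \sqrt{-64 + 4}} = \left(- \frac{739852}{9}\right) \left(- \frac{1}{222361}\right) + \frac{410721}{663 \sqrt{-60}} = \frac{739852}{2001249} + \frac{410721}{663 \cdot 2 i \sqrt{15}} = \frac{739852}{2001249} + \frac{410721}{1326 i \sqrt{15}} = \frac{739852}{2001249} + 410721 \left(- \frac{i \sqrt{15}}{19890}\right) = \frac{739852}{2001249} - \frac{136907 i \sqrt{15}}{6630}$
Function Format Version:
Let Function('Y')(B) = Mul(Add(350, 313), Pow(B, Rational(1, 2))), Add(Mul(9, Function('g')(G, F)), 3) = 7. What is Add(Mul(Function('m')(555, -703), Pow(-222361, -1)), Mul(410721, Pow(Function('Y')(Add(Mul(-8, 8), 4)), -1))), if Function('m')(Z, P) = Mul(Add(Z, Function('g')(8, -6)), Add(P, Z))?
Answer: Add(Rational(739852, 2001249), Mul(Rational(-136907, 6630), I, Pow(15, Rational(1, 2)))) ≈ Add(0.36970, Mul(-79.976, I))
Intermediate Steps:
Function('g')(G, F) = Rational(4, 9) (Function('g')(G, F) = Add(Rational(-1, 3), Mul(Rational(1, 9), 7)) = Add(Rational(-1, 3), Rational(7, 9)) = Rational(4, 9))
Function('m')(Z, P) = Mul(Add(Rational(4, 9), Z), Add(P, Z)) (Function('m')(Z, P) = Mul(Add(Z, Rational(4, 9)), Add(P, Z)) = Mul(Add(Rational(4, 9), Z), Add(P, Z)))
Function('Y')(B) = Mul(663, Pow(B, Rational(1, 2)))
Add(Mul(Function('m')(555, -703), Pow(-222361, -1)), Mul(410721, Pow(Function('Y')(Add(Mul(-8, 8), 4)), -1))) = Add(Mul(Add(Pow(555, 2), Mul(Rational(4, 9), -703), Mul(Rational(4, 9), 555), Mul(-703, 555)), Pow(-222361, -1)), Mul(410721, Pow(Mul(663, Pow(Add(Mul(-8, 8), 4), Rational(1, 2))), -1))) = Add(Mul(Add(308025, Rational(-2812, 9), Rational(740, 3), -390165), Rational(-1, 222361)), Mul(410721, Pow(Mul(663, Pow(Add(-64, 4), Rational(1, 2))), -1))) = Add(Mul(Rational(-739852, 9), Rational(-1, 222361)), Mul(410721, Pow(Mul(663, Pow(-60, Rational(1, 2))), -1))) = Add(Rational(739852, 2001249), Mul(410721, Pow(Mul(663, Mul(2, I, Pow(15, Rational(1, 2)))), -1))) = Add(Rational(739852, 2001249), Mul(410721, Pow(Mul(1326, I, Pow(15, Rational(1, 2))), -1))) = Add(Rational(739852, 2001249), Mul(410721, Mul(Rational(-1, 19890), I, Pow(15, Rational(1, 2))))) = Add(Rational(739852, 2001249), Mul(Rational(-136907, 6630), I, Pow(15, Rational(1, 2))))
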